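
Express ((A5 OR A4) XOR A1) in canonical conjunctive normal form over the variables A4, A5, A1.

(A4 OR A5 OR A1) AND (A4 OR NOT A5 OR NOT A1) AND (NOT A4 OR A5 OR NOT A1) AND (NOT A4 OR NOT A5 OR NOT A1)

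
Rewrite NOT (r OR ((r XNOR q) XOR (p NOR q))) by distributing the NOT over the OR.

NOT r AND NOT ((r XNOR q) XOR (p NOR q))
De Morgan's: NOT(OR of terms) = AND of negations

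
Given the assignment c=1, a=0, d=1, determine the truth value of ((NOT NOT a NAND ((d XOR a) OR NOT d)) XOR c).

Substituting: ((NOT NOT 0 NAND ((1 XOR 0) OR NOT 1)) XOR 1)
= 0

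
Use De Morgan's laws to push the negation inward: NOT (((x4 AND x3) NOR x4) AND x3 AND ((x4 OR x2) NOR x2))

NOT ((x4 AND x3) NOR x4) OR NOT x3 OR NOT ((x4 OR x2) NOR x2)
De Morgan's: NOT(AND of terms) = OR of negations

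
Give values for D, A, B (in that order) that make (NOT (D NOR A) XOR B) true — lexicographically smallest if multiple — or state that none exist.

D=0, A=0, B=1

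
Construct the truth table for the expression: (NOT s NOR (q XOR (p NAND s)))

q | p | s | Output
------------------
0 | 0 | 0 | 0
0 | 0 | 1 | 0
0 | 1 | 0 | 0
0 | 1 | 1 | 1
1 | 0 | 0 | 0
1 | 0 | 1 | 1
1 | 1 | 0 | 0
1 | 1 | 1 | 0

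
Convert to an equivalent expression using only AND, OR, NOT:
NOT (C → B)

C AND NOT B
(Negated implication: NOT(A → B) = A AND NOT B)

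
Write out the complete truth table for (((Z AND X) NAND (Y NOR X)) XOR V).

V | X | Z | Y | Output
----------------------
0 | 0 | 0 | 0 | 1
0 | 0 | 0 | 1 | 1
0 | 0 | 1 | 0 | 1
0 | 0 | 1 | 1 | 1
0 | 1 | 0 | 0 | 1
0 | 1 | 0 | 1 | 1
0 | 1 | 1 | 0 | 1
0 | 1 | 1 | 1 | 1
1 | 0 | 0 | 0 | 0
1 | 0 | 0 | 1 | 0
1 | 0 | 1 | 0 | 0
1 | 0 | 1 | 1 | 0
1 | 1 | 0 | 0 | 0
1 | 1 | 0 | 1 | 0
1 | 1 | 1 | 0 | 0
1 | 1 | 1 | 1 | 0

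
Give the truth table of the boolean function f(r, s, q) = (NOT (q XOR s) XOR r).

r | s | q | Output
------------------
0 | 0 | 0 | 1
0 | 0 | 1 | 0
0 | 1 | 0 | 0
0 | 1 | 1 | 1
1 | 0 | 0 | 0
1 | 0 | 1 | 1
1 | 1 | 0 | 1
1 | 1 | 1 | 0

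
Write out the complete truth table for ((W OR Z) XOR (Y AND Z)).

Z | W | Y | Output
------------------
0 | 0 | 0 | 0
0 | 0 | 1 | 0
0 | 1 | 0 | 1
0 | 1 | 1 | 1
1 | 0 | 0 | 1
1 | 0 | 1 | 0
1 | 1 | 0 | 1
1 | 1 | 1 | 0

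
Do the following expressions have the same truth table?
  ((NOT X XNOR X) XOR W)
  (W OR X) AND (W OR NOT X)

Yes, they are equivalent — the two output columns agree on all 4 assignments:
W | X | Expression 1 | Expression 2
-----------------------------------
0 | 0 | 0 | 0
0 | 1 | 0 | 0
1 | 0 | 1 | 1
1 | 1 | 1 | 1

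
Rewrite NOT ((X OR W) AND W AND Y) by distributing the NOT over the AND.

NOT (X OR W) OR NOT W OR NOT Y
De Morgan's: NOT(AND of terms) = OR of negations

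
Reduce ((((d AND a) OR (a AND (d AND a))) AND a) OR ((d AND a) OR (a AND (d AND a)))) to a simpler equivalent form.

By absorption (E OR (E AND v) = E) then absorption (E OR (E AND v) = E):
= (d AND a)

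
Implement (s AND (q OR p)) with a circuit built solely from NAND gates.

((s NAND ((q NAND q) NAND (p NAND p))) NAND (s NAND ((q NAND q) NAND (p NAND p))))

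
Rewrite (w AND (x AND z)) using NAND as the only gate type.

((w NAND ((x NAND z) NAND (x NAND z))) NAND (w NAND ((x NAND z) NAND (x NAND z))))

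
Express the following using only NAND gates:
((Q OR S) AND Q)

((((Q NAND Q) NAND (S NAND S)) NAND Q) NAND (((Q NAND Q) NAND (S NAND S)) NAND Q))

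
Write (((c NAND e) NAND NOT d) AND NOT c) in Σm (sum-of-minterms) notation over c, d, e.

Σm(2, 3) = (NOT c AND d AND NOT e) OR (NOT c AND d AND e)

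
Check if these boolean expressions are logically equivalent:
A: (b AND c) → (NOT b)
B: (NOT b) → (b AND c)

No, Converse is not equivalent to original (counterexample: b=0, c=0)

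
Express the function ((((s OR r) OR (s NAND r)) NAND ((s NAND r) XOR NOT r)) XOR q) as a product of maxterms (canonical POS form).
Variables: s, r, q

ΠM(1, 2, 5, 7) = (s OR r OR NOT q) AND (s OR NOT r OR q) AND (NOT s OR r OR NOT q) AND (NOT s OR NOT r OR NOT q)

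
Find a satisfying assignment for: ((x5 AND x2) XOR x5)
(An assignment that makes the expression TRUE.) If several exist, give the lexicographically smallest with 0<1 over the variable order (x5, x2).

x5=1, x2=0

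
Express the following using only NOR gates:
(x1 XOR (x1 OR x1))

((((x1 NOR ((x1 NOR x1) NOR (x1 NOR x1))) NOR (x1 NOR ((x1 NOR x1) NOR (x1 NOR x1)))) NOR ((x1 NOR ((x1 NOR x1) NOR (x1 NOR x1))) NOR (x1 NOR ((x1 NOR x1) NOR (x1 NOR x1))))) NOR ((((x1 NOR x1) NOR (((x1 NOR x1) NOR (x1 NOR x1)) NOR ((x1 NOR x1) NOR (x1 NOR x1)))) NOR ((x1 NOR x1) NOR (((x1 NOR x1) NOR (x1 NOR x1)) NOR ((x1 NOR x1) NOR (x1 NOR x1))))) NOR (((x1 NOR x1) NOR (((x1 NOR x1) NOR (x1 NOR x1)) NOR ((x1 NOR x1) NOR (x1 NOR x1)))) NOR ((x1 NOR x1) NOR (((x1 NOR x1) NOR (x1 NOR x1)) NOR ((x1 NOR x1) NOR (x1 NOR x1)))))))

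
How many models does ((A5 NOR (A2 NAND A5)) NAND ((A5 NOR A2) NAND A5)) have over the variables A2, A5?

Satisfying assignments: (0,0), (0,1), (1,0), (1,1)
Count: 4 out of 4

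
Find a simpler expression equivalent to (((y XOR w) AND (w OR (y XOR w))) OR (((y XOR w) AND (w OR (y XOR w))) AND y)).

By absorption (E OR (E AND v) = E) then absorption (E AND (E OR v) = E):
= (y XOR w)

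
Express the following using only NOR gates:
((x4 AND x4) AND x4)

((((x4 NOR x4) NOR (x4 NOR x4)) NOR ((x4 NOR x4) NOR (x4 NOR x4))) NOR (x4 NOR x4))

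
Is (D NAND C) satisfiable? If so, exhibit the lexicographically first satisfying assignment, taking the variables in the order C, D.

C=0, D=0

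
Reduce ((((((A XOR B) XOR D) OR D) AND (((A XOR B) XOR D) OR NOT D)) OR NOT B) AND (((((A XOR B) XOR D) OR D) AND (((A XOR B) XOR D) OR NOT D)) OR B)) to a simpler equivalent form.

By distribution ((E OR v) AND (E OR NOT v) = E) then distribution ((E OR v) AND (E OR NOT v) = E):
= ((A XOR B) XOR D)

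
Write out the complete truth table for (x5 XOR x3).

x3 | x5 | Output
----------------
0 | 0 | 0
0 | 1 | 1
1 | 0 | 1
1 | 1 | 0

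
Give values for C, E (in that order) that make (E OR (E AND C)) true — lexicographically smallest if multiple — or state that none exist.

C=0, E=1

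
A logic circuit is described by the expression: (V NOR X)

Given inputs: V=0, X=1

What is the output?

Substituting: (0 NOR 1)
= 0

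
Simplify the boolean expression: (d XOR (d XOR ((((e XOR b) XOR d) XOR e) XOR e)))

By XOR self-cancellation ((E XOR v) XOR v = E) then XOR self-cancellation ((E XOR v) XOR v = E):
= ((e XOR b) XOR d)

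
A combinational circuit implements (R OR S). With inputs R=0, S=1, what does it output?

Substituting: (0 OR 1)
= 1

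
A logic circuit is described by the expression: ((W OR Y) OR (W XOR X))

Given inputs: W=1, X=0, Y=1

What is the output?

Substituting: ((1 OR 1) OR (1 XOR 0))
= 1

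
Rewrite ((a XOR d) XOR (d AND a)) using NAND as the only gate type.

((((a NAND (a NAND d)) NAND (d NAND (a NAND d))) NAND (((a NAND (a NAND d)) NAND (d NAND (a NAND d))) NAND ((d NAND a) NAND (d NAND a)))) NAND (((d NAND a) NAND (d NAND a)) NAND (((a NAND (a NAND d)) NAND (d NAND (a NAND d))) NAND ((d NAND a) NAND (d NAND a)))))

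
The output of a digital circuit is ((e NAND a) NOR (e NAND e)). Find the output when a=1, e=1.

Substituting: ((1 NAND 1) NOR (1 NAND 1))
= 1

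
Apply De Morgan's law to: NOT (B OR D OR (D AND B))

NOT B AND NOT D AND NOT (D AND B)
De Morgan's: NOT(OR of terms) = AND of negations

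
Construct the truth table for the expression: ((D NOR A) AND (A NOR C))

A | D | C | Output
------------------
0 | 0 | 0 | 1
0 | 0 | 1 | 0
0 | 1 | 0 | 0
0 | 1 | 1 | 0
1 | 0 | 0 | 0
1 | 0 | 1 | 0
1 | 1 | 0 | 0
1 | 1 | 1 | 0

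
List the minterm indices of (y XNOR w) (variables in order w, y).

Σm(0, 3) = (NOT w AND NOT y) OR (w AND y)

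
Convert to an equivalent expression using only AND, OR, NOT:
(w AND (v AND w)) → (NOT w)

NOT (w AND (v AND w)) OR (NOT w)
(Implication elimination: A → B = NOT A OR B)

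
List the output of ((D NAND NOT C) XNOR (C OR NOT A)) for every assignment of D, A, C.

D | A | C | Output
------------------
0 | 0 | 0 | 1
0 | 0 | 1 | 1
0 | 1 | 0 | 0
0 | 1 | 1 | 1
1 | 0 | 0 | 0
1 | 0 | 1 | 1
1 | 1 | 0 | 1
1 | 1 | 1 | 1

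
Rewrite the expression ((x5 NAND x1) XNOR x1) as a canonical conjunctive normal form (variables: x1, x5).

(x1 OR x5) AND (x1 OR NOT x5) AND (NOT x1 OR NOT x5)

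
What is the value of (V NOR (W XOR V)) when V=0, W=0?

Substituting: (0 NOR (0 XOR 0))
= 1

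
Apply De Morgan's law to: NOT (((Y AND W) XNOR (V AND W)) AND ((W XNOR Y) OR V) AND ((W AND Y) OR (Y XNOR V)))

NOT ((Y AND W) XNOR (V AND W)) OR NOT ((W XNOR Y) OR V) OR NOT ((W AND Y) OR (Y XNOR V))
De Morgan's: NOT(AND of terms) = OR of negations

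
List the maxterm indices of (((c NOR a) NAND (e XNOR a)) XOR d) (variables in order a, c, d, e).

ΠM(0, 3, 6, 7, 10, 11, 14, 15) = (a OR c OR d OR e) AND (a OR c OR NOT d OR NOT e) AND (a OR NOT c OR NOT d OR e) AND (a OR NOT c OR NOT d OR NOT e) AND (NOT a OR c OR NOT d OR e) AND (NOT a OR c OR NOT d OR NOT e) AND (NOT a OR NOT c OR NOT d OR e) AND (NOT a OR NOT c OR NOT d OR NOT e)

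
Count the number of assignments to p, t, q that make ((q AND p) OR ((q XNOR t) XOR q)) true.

Satisfying assignments: (0,0,0), (0,0,1), (1,0,0), (1,0,1), (1,1,1)
Count: 5 out of 8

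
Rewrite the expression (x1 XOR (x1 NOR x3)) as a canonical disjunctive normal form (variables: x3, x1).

(NOT x3 AND NOT x1) OR (NOT x3 AND x1) OR (x3 AND x1)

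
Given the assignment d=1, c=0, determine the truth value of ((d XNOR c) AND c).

Substituting: ((1 XNOR 0) AND 0)
= 0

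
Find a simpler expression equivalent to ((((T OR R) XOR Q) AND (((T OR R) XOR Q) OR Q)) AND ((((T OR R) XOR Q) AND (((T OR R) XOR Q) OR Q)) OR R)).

By absorption (E AND (E OR v) = E) then absorption (E AND (E OR v) = E):
= ((T OR R) XOR Q)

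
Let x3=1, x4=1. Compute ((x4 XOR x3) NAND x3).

Substituting: ((1 XOR 1) NAND 1)
= 1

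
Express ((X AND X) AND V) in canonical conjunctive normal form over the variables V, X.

(V OR X) AND (V OR NOT X) AND (NOT V OR X)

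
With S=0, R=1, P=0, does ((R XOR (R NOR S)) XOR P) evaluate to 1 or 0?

Substituting: ((1 XOR (1 NOR 0)) XOR 0)
= 1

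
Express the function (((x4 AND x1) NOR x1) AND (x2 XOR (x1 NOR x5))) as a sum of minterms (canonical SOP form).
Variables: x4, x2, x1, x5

Σm(0, 5, 8, 13) = (NOT x4 AND NOT x2 AND NOT x1 AND NOT x5) OR (NOT x4 AND x2 AND NOT x1 AND x5) OR (x4 AND NOT x2 AND NOT x1 AND NOT x5) OR (x4 AND x2 AND NOT x1 AND x5)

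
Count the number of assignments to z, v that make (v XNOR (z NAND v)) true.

Satisfying assignments: (0,1)
Count: 1 out of 4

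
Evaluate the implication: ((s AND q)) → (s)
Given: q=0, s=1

Antecedent ((s AND q)) = 0; consequent (s) = 1.
0 → 1 = 1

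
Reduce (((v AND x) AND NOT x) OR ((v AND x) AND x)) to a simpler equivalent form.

By distribution ((E AND v) OR (E AND NOT v) = E):
= (v AND x)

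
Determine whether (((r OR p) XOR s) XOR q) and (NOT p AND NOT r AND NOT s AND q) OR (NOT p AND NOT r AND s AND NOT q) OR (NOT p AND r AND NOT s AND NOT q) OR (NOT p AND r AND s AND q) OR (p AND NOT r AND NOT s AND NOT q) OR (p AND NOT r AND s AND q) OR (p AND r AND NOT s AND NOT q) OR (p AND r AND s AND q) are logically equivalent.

Yes, they are equivalent — the two output columns agree on all 16 assignments:
p | r | s | q | Expression 1 | Expression 2
-------------------------------------------
0 | 0 | 0 | 0 | 0 | 0
0 | 0 | 0 | 1 | 1 | 1
0 | 0 | 1 | 0 | 1 | 1
0 | 0 | 1 | 1 | 0 | 0
0 | 1 | 0 | 0 | 1 | 1
0 | 1 | 0 | 1 | 0 | 0
0 | 1 | 1 | 0 | 0 | 0
0 | 1 | 1 | 1 | 1 | 1
1 | 0 | 0 | 0 | 1 | 1
1 | 0 | 0 | 1 | 0 | 0
1 | 0 | 1 | 0 | 0 | 0
1 | 0 | 1 | 1 | 1 | 1
1 | 1 | 0 | 0 | 1 | 1
1 | 1 | 0 | 1 | 0 | 0
1 | 1 | 1 | 0 | 0 | 0
1 | 1 | 1 | 1 | 1 | 1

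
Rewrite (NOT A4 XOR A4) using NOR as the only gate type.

(((((A4 NOR A4) NOR A4) NOR ((A4 NOR A4) NOR A4)) NOR (((A4 NOR A4) NOR A4) NOR ((A4 NOR A4) NOR A4))) NOR (((((A4 NOR A4) NOR (A4 NOR A4)) NOR (A4 NOR A4)) NOR (((A4 NOR A4) NOR (A4 NOR A4)) NOR (A4 NOR A4))) NOR ((((A4 NOR A4) NOR (A4 NOR A4)) NOR (A4 NOR A4)) NOR (((A4 NOR A4) NOR (A4 NOR A4)) NOR (A4 NOR A4)))))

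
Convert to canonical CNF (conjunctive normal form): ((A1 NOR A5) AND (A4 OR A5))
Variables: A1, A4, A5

(A1 OR A4 OR A5) AND (A1 OR A4 OR NOT A5) AND (A1 OR NOT A4 OR NOT A5) AND (NOT A1 OR A4 OR A5) AND (NOT A1 OR A4 OR NOT A5) AND (NOT A1 OR NOT A4 OR A5) AND (NOT A1 OR NOT A4 OR NOT A5)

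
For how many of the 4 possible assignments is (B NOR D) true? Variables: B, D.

Satisfying assignments: (0,0)
Count: 1 out of 4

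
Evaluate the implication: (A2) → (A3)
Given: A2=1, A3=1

Antecedent (A2) = 1; consequent (A3) = 1.
1 → 1 = 1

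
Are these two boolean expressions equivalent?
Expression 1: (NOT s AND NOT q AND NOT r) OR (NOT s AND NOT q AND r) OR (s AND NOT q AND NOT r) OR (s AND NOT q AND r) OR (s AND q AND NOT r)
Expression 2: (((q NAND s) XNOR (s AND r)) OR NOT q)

Yes, they are equivalent — the two output columns agree on all 8 assignments:
s | q | r | Expression 1 | Expression 2
---------------------------------------
0 | 0 | 0 | 1 | 1
0 | 0 | 1 | 1 | 1
0 | 1 | 0 | 0 | 0
0 | 1 | 1 | 0 | 0
1 | 0 | 0 | 1 | 1
1 | 0 | 1 | 1 | 1
1 | 1 | 0 | 1 | 1
1 | 1 | 1 | 0 | 0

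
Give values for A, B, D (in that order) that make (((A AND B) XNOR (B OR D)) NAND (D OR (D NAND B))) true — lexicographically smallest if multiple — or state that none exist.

A=0, B=0, D=1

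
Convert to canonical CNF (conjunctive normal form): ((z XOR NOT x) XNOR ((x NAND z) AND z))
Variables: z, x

(z OR x) AND (NOT z OR x) AND (NOT z OR NOT x)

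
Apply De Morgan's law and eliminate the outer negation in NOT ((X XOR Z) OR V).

NOT (X XOR Z) AND NOT V
De Morgan's: NOT(OR of terms) = AND of negations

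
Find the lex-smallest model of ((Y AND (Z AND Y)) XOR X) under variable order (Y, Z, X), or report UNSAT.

Y=0, Z=0, X=1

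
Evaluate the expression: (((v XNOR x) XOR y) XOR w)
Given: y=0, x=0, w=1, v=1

Substituting: (((1 XNOR 0) XOR 0) XOR 1)
= 1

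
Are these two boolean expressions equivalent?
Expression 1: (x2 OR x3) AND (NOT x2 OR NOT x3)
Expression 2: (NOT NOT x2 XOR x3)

Yes, they are equivalent — the two output columns agree on all 4 assignments:
x2 | x3 | Expression 1 | Expression 2
-------------------------------------
0 | 0 | 0 | 0
0 | 1 | 1 | 1
1 | 0 | 1 | 1
1 | 1 | 0 | 0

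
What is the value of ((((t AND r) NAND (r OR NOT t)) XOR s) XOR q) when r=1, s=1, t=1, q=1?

Substituting: ((((1 AND 1) NAND (1 OR NOT 1)) XOR 1) XOR 1)
= 0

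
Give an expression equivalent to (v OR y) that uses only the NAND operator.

((v NAND v) NAND (y NAND y))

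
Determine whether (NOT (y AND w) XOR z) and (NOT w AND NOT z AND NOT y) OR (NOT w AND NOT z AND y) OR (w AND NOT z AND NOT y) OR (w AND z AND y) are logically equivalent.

Yes, they are equivalent — the two output columns agree on all 8 assignments:
w | z | y | Expression 1 | Expression 2
---------------------------------------
0 | 0 | 0 | 1 | 1
0 | 0 | 1 | 1 | 1
0 | 1 | 0 | 0 | 0
0 | 1 | 1 | 0 | 0
1 | 0 | 0 | 1 | 1
1 | 0 | 1 | 0 | 0
1 | 1 | 0 | 0 | 0
1 | 1 | 1 | 1 | 1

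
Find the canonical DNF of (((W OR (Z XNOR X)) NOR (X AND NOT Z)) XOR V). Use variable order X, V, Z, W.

(NOT X AND NOT V AND Z AND NOT W) OR (NOT X AND V AND NOT Z AND NOT W) OR (NOT X AND V AND NOT Z AND W) OR (NOT X AND V AND Z AND W) OR (X AND V AND NOT Z AND NOT W) OR (X AND V AND NOT Z AND W) OR (X AND V AND Z AND NOT W) OR (X AND V AND Z AND W)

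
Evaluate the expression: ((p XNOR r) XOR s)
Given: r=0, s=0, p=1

Substituting: ((1 XNOR 0) XOR 0)
= 0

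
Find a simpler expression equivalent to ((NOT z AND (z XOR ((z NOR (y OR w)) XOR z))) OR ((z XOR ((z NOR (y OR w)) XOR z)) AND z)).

By distribution ((E AND v) OR (E AND NOT v) = E) then XOR self-cancellation ((E XOR v) XOR v = E):
= (z NOR (y OR w))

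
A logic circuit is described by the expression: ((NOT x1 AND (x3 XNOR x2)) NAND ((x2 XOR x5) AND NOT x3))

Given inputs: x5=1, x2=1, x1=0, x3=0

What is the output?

Substituting: ((NOT 0 AND (0 XNOR 1)) NAND ((1 XOR 1) AND NOT 0))
= 1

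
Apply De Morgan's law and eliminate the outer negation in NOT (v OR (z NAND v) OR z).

NOT v AND NOT (z NAND v) AND NOT z
De Morgan's: NOT(OR of terms) = AND of negations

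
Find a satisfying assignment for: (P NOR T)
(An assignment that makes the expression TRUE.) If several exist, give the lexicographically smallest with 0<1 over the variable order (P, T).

P=0, T=0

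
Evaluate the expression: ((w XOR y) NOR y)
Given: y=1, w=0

Substituting: ((0 XOR 1) NOR 1)
= 0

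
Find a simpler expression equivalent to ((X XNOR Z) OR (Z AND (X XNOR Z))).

By absorption (E OR (E AND v) = E):
= (X XNOR Z)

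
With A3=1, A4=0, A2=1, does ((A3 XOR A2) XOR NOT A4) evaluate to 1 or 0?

Substituting: ((1 XOR 1) XOR NOT 0)
= 1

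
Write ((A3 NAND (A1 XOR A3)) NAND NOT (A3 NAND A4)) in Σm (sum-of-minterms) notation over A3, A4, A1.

Σm(0, 1, 2, 3, 4, 5, 6) = (NOT A3 AND NOT A4 AND NOT A1) OR (NOT A3 AND NOT A4 AND A1) OR (NOT A3 AND A4 AND NOT A1) OR (NOT A3 AND A4 AND A1) OR (A3 AND NOT A4 AND NOT A1) OR (A3 AND NOT A4 AND A1) OR (A3 AND A4 AND NOT A1)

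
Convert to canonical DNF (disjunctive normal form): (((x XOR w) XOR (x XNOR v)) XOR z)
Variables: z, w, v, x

(NOT z AND NOT w AND NOT v AND NOT x) OR (NOT z AND NOT w AND NOT v AND x) OR (NOT z AND w AND v AND NOT x) OR (NOT z AND w AND v AND x) OR (z AND NOT w AND v AND NOT x) OR (z AND NOT w AND v AND x) OR (z AND w AND NOT v AND NOT x) OR (z AND w AND NOT v AND x)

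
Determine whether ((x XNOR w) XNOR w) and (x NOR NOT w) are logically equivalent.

No. Counterexample: with x=0, w=1, Expression 1 = 0 but Expression 2 = 1.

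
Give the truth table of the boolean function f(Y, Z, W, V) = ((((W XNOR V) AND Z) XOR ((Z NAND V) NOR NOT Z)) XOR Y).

Y | Z | W | V | Output
----------------------
0 | 0 | 0 | 0 | 0
0 | 0 | 0 | 1 | 0
0 | 0 | 1 | 0 | 0
0 | 0 | 1 | 1 | 0
0 | 1 | 0 | 0 | 1
0 | 1 | 0 | 1 | 1
0 | 1 | 1 | 0 | 0
0 | 1 | 1 | 1 | 0
1 | 0 | 0 | 0 | 1
1 | 0 | 0 | 1 | 1
1 | 0 | 1 | 0 | 1
1 | 0 | 1 | 1 | 1
1 | 1 | 0 | 0 | 0
1 | 1 | 0 | 1 | 0
1 | 1 | 1 | 0 | 1
1 | 1 | 1 | 1 | 1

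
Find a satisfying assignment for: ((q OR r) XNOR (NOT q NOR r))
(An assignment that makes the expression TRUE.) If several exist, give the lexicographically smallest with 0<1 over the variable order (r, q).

r=0, q=0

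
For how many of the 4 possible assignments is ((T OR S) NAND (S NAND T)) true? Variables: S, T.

Satisfying assignments: (0,0), (1,1)
Count: 2 out of 4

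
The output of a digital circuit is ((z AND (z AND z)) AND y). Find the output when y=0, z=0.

Substituting: ((0 AND (0 AND 0)) AND 0)
= 0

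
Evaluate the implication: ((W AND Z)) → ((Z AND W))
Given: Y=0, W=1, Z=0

Antecedent ((W AND Z)) = 0; consequent ((Z AND W)) = 0.
0 → 0 = 1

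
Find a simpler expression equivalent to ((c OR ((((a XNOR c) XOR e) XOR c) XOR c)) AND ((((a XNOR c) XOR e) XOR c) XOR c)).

By absorption (E AND (E OR v) = E) then XOR self-cancellation ((E XOR v) XOR v = E):
= ((a XNOR c) XOR e)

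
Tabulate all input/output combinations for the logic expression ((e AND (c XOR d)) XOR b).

e | c | b | d | Output
----------------------
0 | 0 | 0 | 0 | 0
0 | 0 | 0 | 1 | 0
0 | 0 | 1 | 0 | 1
0 | 0 | 1 | 1 | 1
0 | 1 | 0 | 0 | 0
0 | 1 | 0 | 1 | 0
0 | 1 | 1 | 0 | 1
0 | 1 | 1 | 1 | 1
1 | 0 | 0 | 0 | 0
1 | 0 | 0 | 1 | 1
1 | 0 | 1 | 0 | 1
1 | 0 | 1 | 1 | 0
1 | 1 | 0 | 0 | 1
1 | 1 | 0 | 1 | 0
1 | 1 | 1 | 0 | 0
1 | 1 | 1 | 1 | 1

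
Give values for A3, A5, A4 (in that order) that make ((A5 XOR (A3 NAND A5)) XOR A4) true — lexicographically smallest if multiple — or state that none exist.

A3=0, A5=0, A4=0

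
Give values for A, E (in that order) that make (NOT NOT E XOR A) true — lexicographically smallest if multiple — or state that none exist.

A=0, E=1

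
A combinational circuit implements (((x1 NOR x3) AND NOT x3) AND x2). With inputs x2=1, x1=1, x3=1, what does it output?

Substituting: (((1 NOR 1) AND NOT 1) AND 1)
= 0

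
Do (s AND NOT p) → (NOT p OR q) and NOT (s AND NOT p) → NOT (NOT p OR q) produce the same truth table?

No, Inverse is not equivalent to original (counterexample: p=0, s=0, q=0)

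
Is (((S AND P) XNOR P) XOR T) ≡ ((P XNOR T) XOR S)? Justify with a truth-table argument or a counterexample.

No. Counterexample: with S=1, P=0, T=0, Expression 1 = 1 but Expression 2 = 0.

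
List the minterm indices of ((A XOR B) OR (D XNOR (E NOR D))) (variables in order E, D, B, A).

Σm(1, 2, 5, 6, 8, 9, 10, 11, 13, 14) = (NOT E AND NOT D AND NOT B AND A) OR (NOT E AND NOT D AND B AND NOT A) OR (NOT E AND D AND NOT B AND A) OR (NOT E AND D AND B AND NOT A) OR (E AND NOT D AND NOT B AND NOT A) OR (E AND NOT D AND NOT B AND A) OR (E AND NOT D AND B AND NOT A) OR (E AND NOT D AND B AND A) OR (E AND D AND NOT B AND A) OR (E AND D AND B AND NOT A)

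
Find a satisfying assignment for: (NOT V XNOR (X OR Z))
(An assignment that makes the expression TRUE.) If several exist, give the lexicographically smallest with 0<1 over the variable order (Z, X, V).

Z=0, X=0, V=1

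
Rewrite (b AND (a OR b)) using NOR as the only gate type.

((b NOR b) NOR (((a NOR b) NOR (a NOR b)) NOR ((a NOR b) NOR (a NOR b))))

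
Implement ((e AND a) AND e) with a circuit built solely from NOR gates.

((((e NOR e) NOR (a NOR a)) NOR ((e NOR e) NOR (a NOR a))) NOR (e NOR e))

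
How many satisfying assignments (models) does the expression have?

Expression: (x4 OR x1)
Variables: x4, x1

Satisfying assignments: (0,1), (1,0), (1,1)
Count: 3 out of 4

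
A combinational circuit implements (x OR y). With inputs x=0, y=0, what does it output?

Substituting: (0 OR 0)
= 0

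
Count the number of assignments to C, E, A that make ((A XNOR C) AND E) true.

Satisfying assignments: (0,1,0), (1,1,1)
Count: 2 out of 8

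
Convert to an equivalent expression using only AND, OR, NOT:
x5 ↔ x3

(x5 AND x3) OR (NOT x5 AND NOT x3)
(Biconditional = both true or both false)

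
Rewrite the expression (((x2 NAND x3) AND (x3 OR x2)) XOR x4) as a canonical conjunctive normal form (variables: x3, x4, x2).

(x3 OR x4 OR x2) AND (x3 OR NOT x4 OR NOT x2) AND (NOT x3 OR x4 OR NOT x2) AND (NOT x3 OR NOT x4 OR x2)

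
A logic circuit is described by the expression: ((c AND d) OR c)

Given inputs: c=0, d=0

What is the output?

Substituting: ((0 AND 0) OR 0)
= 0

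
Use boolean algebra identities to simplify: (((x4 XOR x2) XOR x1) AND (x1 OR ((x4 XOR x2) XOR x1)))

By absorption (E AND (E OR v) = E):
= ((x4 XOR x2) XOR x1)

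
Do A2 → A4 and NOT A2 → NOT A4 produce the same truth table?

No, Inverse is not equivalent to original (counterexample: A4=0, A2=1)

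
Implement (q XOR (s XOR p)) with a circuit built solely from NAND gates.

((q NAND (q NAND ((s NAND (s NAND p)) NAND (p NAND (s NAND p))))) NAND (((s NAND (s NAND p)) NAND (p NAND (s NAND p))) NAND (q NAND ((s NAND (s NAND p)) NAND (p NAND (s NAND p))))))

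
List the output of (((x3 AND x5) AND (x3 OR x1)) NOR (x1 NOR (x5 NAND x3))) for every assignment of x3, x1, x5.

x3 | x1 | x5 | Output
---------------------
0 | 0 | 0 | 1
0 | 0 | 1 | 1
0 | 1 | 0 | 1
0 | 1 | 1 | 1
1 | 0 | 0 | 1
1 | 0 | 1 | 0
1 | 1 | 0 | 1
1 | 1 | 1 | 0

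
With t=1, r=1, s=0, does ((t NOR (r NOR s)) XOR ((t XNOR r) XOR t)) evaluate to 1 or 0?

Substituting: ((1 NOR (1 NOR 0)) XOR ((1 XNOR 1) XOR 1))
= 0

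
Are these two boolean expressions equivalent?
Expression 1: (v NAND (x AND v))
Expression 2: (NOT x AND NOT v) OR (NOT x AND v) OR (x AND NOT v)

Yes, they are equivalent — the two output columns agree on all 4 assignments:
x | v | Expression 1 | Expression 2
-----------------------------------
0 | 0 | 1 | 1
0 | 1 | 1 | 1
1 | 0 | 1 | 1
1 | 1 | 0 | 0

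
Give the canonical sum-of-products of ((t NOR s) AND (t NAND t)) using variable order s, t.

Σm(0) = (NOT s AND NOT t)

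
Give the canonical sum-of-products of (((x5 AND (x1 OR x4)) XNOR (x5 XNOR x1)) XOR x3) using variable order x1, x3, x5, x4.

Σm(2, 4, 5, 7, 8, 9, 10, 11) = (NOT x1 AND NOT x3 AND x5 AND NOT x4) OR (NOT x1 AND x3 AND NOT x5 AND NOT x4) OR (NOT x1 AND x3 AND NOT x5 AND x4) OR (NOT x1 AND x3 AND x5 AND x4) OR (x1 AND NOT x3 AND NOT x5 AND NOT x4) OR (x1 AND NOT x3 AND NOT x5 AND x4) OR (x1 AND NOT x3 AND x5 AND NOT x4) OR (x1 AND NOT x3 AND x5 AND x4)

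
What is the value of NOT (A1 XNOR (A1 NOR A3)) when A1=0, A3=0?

Substituting: NOT (0 XNOR (0 NOR 0))
= 1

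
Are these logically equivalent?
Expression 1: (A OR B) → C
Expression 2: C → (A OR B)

No, Converse is not equivalent to original (counterexample: A=0, C=0, B=1)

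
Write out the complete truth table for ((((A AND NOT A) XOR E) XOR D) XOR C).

A | E | D | C | Output
----------------------
0 | 0 | 0 | 0 | 0
0 | 0 | 0 | 1 | 1
0 | 0 | 1 | 0 | 1
0 | 0 | 1 | 1 | 0
0 | 1 | 0 | 0 | 1
0 | 1 | 0 | 1 | 0
0 | 1 | 1 | 0 | 0
0 | 1 | 1 | 1 | 1
1 | 0 | 0 | 0 | 0
1 | 0 | 0 | 1 | 1
1 | 0 | 1 | 0 | 1
1 | 0 | 1 | 1 | 0
1 | 1 | 0 | 0 | 1
1 | 1 | 0 | 1 | 0
1 | 1 | 1 | 0 | 0
1 | 1 | 1 | 1 | 1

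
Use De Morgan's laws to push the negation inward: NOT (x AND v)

NOT x OR NOT v
De Morgan's: NOT(AND of terms) = OR of negations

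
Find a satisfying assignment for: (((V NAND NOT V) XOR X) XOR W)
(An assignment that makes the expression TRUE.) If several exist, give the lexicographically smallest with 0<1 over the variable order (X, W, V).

X=0, W=0, V=0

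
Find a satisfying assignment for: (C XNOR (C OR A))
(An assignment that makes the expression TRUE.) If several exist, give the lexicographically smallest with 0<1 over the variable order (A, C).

A=0, C=0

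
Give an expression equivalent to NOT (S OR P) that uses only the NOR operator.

(((S NOR P) NOR (S NOR P)) NOR ((S NOR P) NOR (S NOR P)))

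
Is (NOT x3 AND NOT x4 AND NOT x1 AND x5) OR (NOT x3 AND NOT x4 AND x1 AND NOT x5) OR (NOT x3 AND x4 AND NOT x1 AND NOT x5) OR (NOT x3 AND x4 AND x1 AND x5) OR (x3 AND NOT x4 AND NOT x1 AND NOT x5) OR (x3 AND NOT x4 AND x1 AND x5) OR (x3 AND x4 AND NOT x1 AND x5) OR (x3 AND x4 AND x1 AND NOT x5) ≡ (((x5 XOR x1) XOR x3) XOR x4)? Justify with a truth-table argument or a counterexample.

Yes, they are equivalent — the two output columns agree on all 16 assignments:
x3 | x4 | x1 | x5 | Expression 1 | Expression 2
-----------------------------------------------
0 | 0 | 0 | 0 | 0 | 0
0 | 0 | 0 | 1 | 1 | 1
0 | 0 | 1 | 0 | 1 | 1
0 | 0 | 1 | 1 | 0 | 0
0 | 1 | 0 | 0 | 1 | 1
0 | 1 | 0 | 1 | 0 | 0
0 | 1 | 1 | 0 | 0 | 0
0 | 1 | 1 | 1 | 1 | 1
1 | 0 | 0 | 0 | 1 | 1
1 | 0 | 0 | 1 | 0 | 0
1 | 0 | 1 | 0 | 0 | 0
1 | 0 | 1 | 1 | 1 | 1
1 | 1 | 0 | 0 | 0 | 0
1 | 1 | 0 | 1 | 1 | 1
1 | 1 | 1 | 0 | 1 | 1
1 | 1 | 1 | 1 | 0 | 0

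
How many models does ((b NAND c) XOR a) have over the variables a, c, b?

Satisfying assignments: (0,0,0), (0,0,1), (0,1,0), (1,1,1)
Count: 4 out of 8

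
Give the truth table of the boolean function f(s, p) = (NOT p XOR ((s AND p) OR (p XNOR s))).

s | p | Output
--------------
0 | 0 | 0
0 | 1 | 0
1 | 0 | 1
1 | 1 | 1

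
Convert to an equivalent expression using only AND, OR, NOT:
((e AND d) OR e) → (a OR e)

NOT ((e AND d) OR e) OR (a OR e)
(Implication elimination: A → B = NOT A OR B)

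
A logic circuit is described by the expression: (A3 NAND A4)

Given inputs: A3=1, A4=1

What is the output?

Substituting: (1 NAND 1)
= 0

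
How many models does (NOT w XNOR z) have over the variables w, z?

Satisfying assignments: (0,1), (1,0)
Count: 2 out of 4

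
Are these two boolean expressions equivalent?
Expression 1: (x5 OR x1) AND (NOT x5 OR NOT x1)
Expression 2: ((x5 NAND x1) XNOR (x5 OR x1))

Yes, they are equivalent — the two output columns agree on all 4 assignments:
x5 | x1 | Expression 1 | Expression 2
-------------------------------------
0 | 0 | 0 | 0
0 | 1 | 1 | 1
1 | 0 | 1 | 1
1 | 1 | 0 | 0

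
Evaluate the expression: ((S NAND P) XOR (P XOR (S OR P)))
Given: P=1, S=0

Substituting: ((0 NAND 1) XOR (1 XOR (0 OR 1)))
= 1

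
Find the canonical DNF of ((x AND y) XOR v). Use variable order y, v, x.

(NOT y AND v AND NOT x) OR (NOT y AND v AND x) OR (y AND NOT v AND x) OR (y AND v AND NOT x)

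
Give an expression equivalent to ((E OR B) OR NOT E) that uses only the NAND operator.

((((E NAND E) NAND (B NAND B)) NAND ((E NAND E) NAND (B NAND B))) NAND ((E NAND E) NAND (E NAND E)))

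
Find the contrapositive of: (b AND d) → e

Contrapositive: NOT e → NOT (b AND d)
Note: A statement and its contrapositive are logically equivalent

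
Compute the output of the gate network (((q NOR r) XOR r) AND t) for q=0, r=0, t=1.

Substituting: (((0 NOR 0) XOR 0) AND 1)
= 1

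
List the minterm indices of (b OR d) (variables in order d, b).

Σm(1, 2, 3) = (NOT d AND b) OR (d AND NOT b) OR (d AND b)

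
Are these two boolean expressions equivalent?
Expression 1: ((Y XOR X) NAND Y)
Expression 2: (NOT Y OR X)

Yes, they are equivalent — the two output columns agree on all 4 assignments:
Y | X | Expression 1 | Expression 2
-----------------------------------
0 | 0 | 1 | 1
0 | 1 | 1 | 1
1 | 0 | 0 | 0
1 | 1 | 1 | 1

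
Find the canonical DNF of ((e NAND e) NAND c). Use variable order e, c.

(NOT e AND NOT c) OR (e AND NOT c) OR (e AND c)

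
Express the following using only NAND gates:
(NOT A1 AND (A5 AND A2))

(((A1 NAND A1) NAND ((A5 NAND A2) NAND (A5 NAND A2))) NAND ((A1 NAND A1) NAND ((A5 NAND A2) NAND (A5 NAND A2))))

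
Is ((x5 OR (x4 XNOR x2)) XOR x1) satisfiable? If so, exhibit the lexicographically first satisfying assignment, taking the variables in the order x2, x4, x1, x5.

x2=0, x4=0, x1=0, x5=0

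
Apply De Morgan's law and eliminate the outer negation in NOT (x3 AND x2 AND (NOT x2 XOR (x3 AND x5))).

NOT x3 OR NOT x2 OR NOT (NOT x2 XOR (x3 AND x5))
De Morgan's: NOT(AND of terms) = OR of negations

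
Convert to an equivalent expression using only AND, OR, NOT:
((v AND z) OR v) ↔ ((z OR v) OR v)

(((v AND z) OR v) AND ((z OR v) OR v)) OR (NOT ((v AND z) OR v) AND NOT ((z OR v) OR v))
(Biconditional = both true or both false)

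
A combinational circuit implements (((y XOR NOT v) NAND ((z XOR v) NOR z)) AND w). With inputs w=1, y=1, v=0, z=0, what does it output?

Substituting: (((1 XOR NOT 0) NAND ((0 XOR 0) NOR 0)) AND 1)
= 1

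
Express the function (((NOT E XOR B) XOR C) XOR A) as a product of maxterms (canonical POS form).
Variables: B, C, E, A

ΠM(1, 2, 4, 7, 8, 11, 13, 14) = (B OR C OR E OR NOT A) AND (B OR C OR NOT E OR A) AND (B OR NOT C OR E OR A) AND (B OR NOT C OR NOT E OR NOT A) AND (NOT B OR C OR E OR A) AND (NOT B OR C OR NOT E OR NOT A) AND (NOT B OR NOT C OR E OR NOT A) AND (NOT B OR NOT C OR NOT E OR A)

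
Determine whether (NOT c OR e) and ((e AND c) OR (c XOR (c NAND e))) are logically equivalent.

Yes, they are equivalent — the two output columns agree on all 4 assignments:
c | e | Expression 1 | Expression 2
-----------------------------------
0 | 0 | 1 | 1
0 | 1 | 1 | 1
1 | 0 | 0 | 0
1 | 1 | 1 | 1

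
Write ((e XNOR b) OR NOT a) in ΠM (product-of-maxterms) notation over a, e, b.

ΠM(5, 6) = (NOT a OR e OR NOT b) AND (NOT a OR NOT e OR b)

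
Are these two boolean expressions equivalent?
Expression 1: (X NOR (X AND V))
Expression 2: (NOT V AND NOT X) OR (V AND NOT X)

Yes, they are equivalent — the two output columns agree on all 4 assignments:
V | X | Expression 1 | Expression 2
-----------------------------------
0 | 0 | 1 | 1
0 | 1 | 0 | 0
1 | 0 | 1 | 1
1 | 1 | 0 | 0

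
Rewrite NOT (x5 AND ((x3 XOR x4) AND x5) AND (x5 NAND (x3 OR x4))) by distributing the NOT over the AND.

NOT x5 OR NOT ((x3 XOR x4) AND x5) OR NOT (x5 NAND (x3 OR x4))
De Morgan's: NOT(AND of terms) = OR of negations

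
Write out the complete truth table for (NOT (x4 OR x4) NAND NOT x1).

x4 | x1 | Output
----------------
0 | 0 | 0
0 | 1 | 1
1 | 0 | 1
1 | 1 | 1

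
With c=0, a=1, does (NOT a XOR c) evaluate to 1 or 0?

Substituting: (NOT 1 XOR 0)
= 0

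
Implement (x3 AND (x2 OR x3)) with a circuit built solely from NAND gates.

((x3 NAND ((x2 NAND x2) NAND (x3 NAND x3))) NAND (x3 NAND ((x2 NAND x2) NAND (x3 NAND x3))))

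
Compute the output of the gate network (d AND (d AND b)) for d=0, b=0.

Substituting: (0 AND (0 AND 0))
= 0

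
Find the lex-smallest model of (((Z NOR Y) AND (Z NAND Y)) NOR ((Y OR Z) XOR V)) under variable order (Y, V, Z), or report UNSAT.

Y=0, V=1, Z=1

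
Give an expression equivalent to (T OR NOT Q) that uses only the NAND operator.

((T NAND T) NAND ((Q NAND Q) NAND (Q NAND Q)))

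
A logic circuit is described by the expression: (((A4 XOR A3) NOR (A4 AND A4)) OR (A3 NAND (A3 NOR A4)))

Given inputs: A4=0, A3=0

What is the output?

Substituting: (((0 XOR 0) NOR (0 AND 0)) OR (0 NAND (0 NOR 0)))
= 1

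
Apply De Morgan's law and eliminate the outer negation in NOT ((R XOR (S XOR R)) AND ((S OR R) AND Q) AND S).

NOT (R XOR (S XOR R)) OR NOT ((S OR R) AND Q) OR NOT S
De Morgan's: NOT(AND of terms) = OR of negations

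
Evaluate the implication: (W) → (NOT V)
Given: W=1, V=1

Antecedent (W) = 1; consequent (NOT V) = 0.
1 → 0 = 0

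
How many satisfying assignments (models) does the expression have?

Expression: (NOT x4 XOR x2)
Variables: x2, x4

Satisfying assignments: (0,0), (1,1)
Count: 2 out of 4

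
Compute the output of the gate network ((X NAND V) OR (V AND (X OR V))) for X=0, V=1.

Substituting: ((0 NAND 1) OR (1 AND (0 OR 1)))
= 1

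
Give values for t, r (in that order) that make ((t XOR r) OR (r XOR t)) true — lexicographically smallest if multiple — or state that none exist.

t=0, r=1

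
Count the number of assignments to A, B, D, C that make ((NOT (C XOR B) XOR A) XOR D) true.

Satisfying assignments: (0,0,0,0), (0,0,1,1), (0,1,0,1), (0,1,1,0), (1,0,0,1), (1,0,1,0), (1,1,0,0), (1,1,1,1)
Count: 8 out of 16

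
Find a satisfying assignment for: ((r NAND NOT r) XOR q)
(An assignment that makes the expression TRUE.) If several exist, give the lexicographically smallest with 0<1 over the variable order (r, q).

r=0, q=0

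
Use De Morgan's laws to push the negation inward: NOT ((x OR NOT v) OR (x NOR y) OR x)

NOT (x OR NOT v) AND NOT (x NOR y) AND NOT x
De Morgan's: NOT(OR of terms) = AND of negations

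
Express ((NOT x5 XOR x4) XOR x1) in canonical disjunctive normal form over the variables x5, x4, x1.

(NOT x5 AND NOT x4 AND NOT x1) OR (NOT x5 AND x4 AND x1) OR (x5 AND NOT x4 AND x1) OR (x5 AND x4 AND NOT x1)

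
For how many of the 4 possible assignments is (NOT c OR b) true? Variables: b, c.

Satisfying assignments: (0,0), (1,0), (1,1)
Count: 3 out of 4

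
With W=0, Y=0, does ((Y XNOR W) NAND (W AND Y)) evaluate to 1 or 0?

Substituting: ((0 XNOR 0) NAND (0 AND 0))
= 1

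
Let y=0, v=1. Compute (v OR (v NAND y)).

Substituting: (1 OR (1 NAND 0))
= 1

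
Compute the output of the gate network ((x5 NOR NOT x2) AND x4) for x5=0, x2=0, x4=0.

Substituting: ((0 NOR NOT 0) AND 0)
= 0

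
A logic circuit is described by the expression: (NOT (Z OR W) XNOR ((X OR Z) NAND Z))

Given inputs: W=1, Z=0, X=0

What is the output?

Substituting: (NOT (0 OR 1) XNOR ((0 OR 0) NAND 0))
= 0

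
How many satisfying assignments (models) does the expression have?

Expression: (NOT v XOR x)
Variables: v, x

Satisfying assignments: (0,0), (1,1)
Count: 2 out of 4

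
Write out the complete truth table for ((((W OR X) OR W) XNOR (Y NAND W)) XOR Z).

Z | W | Y | X | Output
----------------------
0 | 0 | 0 | 0 | 0
0 | 0 | 0 | 1 | 1
0 | 0 | 1 | 0 | 0
0 | 0 | 1 | 1 | 1
0 | 1 | 0 | 0 | 1
0 | 1 | 0 | 1 | 1
0 | 1 | 1 | 0 | 0
0 | 1 | 1 | 1 | 0
1 | 0 | 0 | 0 | 1
1 | 0 | 0 | 1 | 0
1 | 0 | 1 | 0 | 1
1 | 0 | 1 | 1 | 0
1 | 1 | 0 | 0 | 0
1 | 1 | 0 | 1 | 0
1 | 1 | 1 | 0 | 1
1 | 1 | 1 | 1 | 1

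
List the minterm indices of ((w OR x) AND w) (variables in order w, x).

Σm(2, 3) = (w AND NOT x) OR (w AND x)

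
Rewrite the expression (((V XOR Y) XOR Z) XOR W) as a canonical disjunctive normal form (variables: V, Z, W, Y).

(NOT V AND NOT Z AND NOT W AND Y) OR (NOT V AND NOT Z AND W AND NOT Y) OR (NOT V AND Z AND NOT W AND NOT Y) OR (NOT V AND Z AND W AND Y) OR (V AND NOT Z AND NOT W AND NOT Y) OR (V AND NOT Z AND W AND Y) OR (V AND Z AND NOT W AND Y) OR (V AND Z AND W AND NOT Y)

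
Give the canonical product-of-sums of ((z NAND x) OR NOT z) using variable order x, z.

ΠM(3) = (NOT x OR NOT z)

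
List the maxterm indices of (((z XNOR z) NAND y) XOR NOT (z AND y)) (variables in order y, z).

ΠM(0, 1, 3) = (y OR z) AND (y OR NOT z) AND (NOT y OR NOT z)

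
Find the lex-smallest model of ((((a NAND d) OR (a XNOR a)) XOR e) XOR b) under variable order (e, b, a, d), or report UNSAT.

e=0, b=0, a=0, d=0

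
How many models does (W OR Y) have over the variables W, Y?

Satisfying assignments: (0,1), (1,0), (1,1)
Count: 3 out of 4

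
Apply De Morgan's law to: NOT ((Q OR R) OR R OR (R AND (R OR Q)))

NOT (Q OR R) AND NOT R AND NOT (R AND (R OR Q))
De Morgan's: NOT(OR of terms) = AND of negations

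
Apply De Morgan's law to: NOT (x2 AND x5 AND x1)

NOT x2 OR NOT x5 OR NOT x1
De Morgan's: NOT(AND of terms) = OR of negations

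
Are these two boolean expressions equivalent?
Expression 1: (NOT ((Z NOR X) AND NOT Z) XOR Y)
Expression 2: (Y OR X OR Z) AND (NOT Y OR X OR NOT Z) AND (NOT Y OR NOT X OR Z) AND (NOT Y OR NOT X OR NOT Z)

Yes, they are equivalent — the two output columns agree on all 8 assignments:
Y | X | Z | Expression 1 | Expression 2
---------------------------------------
0 | 0 | 0 | 0 | 0
0 | 0 | 1 | 1 | 1
0 | 1 | 0 | 1 | 1
0 | 1 | 1 | 1 | 1
1 | 0 | 0 | 1 | 1
1 | 0 | 1 | 0 | 0
1 | 1 | 0 | 0 | 0
1 | 1 | 1 | 0 | 0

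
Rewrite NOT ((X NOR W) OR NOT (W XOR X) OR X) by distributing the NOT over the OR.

NOT (X NOR W) AND (W XOR X) AND NOT X
De Morgan's: NOT(OR of terms) = AND of negations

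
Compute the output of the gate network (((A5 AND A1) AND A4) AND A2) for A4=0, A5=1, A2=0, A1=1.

Substituting: (((1 AND 1) AND 0) AND 0)
= 0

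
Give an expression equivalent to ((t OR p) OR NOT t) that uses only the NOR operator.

((((t NOR p) NOR (t NOR p)) NOR (t NOR t)) NOR (((t NOR p) NOR (t NOR p)) NOR (t NOR t)))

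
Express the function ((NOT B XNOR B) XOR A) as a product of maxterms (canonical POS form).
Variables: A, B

ΠM(0, 1) = (A OR B) AND (A OR NOT B)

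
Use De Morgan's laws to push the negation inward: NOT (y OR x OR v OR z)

NOT y AND NOT x AND NOT v AND NOT z
De Morgan's: NOT(OR of terms) = AND of negations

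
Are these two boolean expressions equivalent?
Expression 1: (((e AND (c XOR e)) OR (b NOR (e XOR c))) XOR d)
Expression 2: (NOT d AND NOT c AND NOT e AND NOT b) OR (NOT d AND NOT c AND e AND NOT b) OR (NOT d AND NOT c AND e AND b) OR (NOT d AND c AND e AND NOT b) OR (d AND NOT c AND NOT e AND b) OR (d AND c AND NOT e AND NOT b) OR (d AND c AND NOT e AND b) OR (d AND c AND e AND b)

Yes, they are equivalent — the two output columns agree on all 16 assignments:
d | c | e | b | Expression 1 | Expression 2
-------------------------------------------
0 | 0 | 0 | 0 | 1 | 1
0 | 0 | 0 | 1 | 0 | 0
0 | 0 | 1 | 0 | 1 | 1
0 | 0 | 1 | 1 | 1 | 1
0 | 1 | 0 | 0 | 0 | 0
0 | 1 | 0 | 1 | 0 | 0
0 | 1 | 1 | 0 | 1 | 1
0 | 1 | 1 | 1 | 0 | 0
1 | 0 | 0 | 0 | 0 | 0
1 | 0 | 0 | 1 | 1 | 1
1 | 0 | 1 | 0 | 0 | 0
1 | 0 | 1 | 1 | 0 | 0
1 | 1 | 0 | 0 | 1 | 1
1 | 1 | 0 | 1 | 1 | 1
1 | 1 | 1 | 0 | 0 | 0
1 | 1 | 1 | 1 | 1 | 1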